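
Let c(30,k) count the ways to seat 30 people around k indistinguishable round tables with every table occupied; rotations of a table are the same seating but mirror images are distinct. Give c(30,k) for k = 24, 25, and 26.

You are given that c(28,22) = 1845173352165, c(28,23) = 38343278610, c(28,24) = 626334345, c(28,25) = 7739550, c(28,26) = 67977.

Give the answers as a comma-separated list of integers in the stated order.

@29  (29,23):38343278610·28+1845173352165→2918785153245, (29,24):626334345·28+38343278610→55880640270, (29,25):7739550·28+626334345→843041745, (29,26):67977·28+7739550→9642906
@30  (30,24):55880640270·29+2918785153245→4539323721075, (30,25):843041745·29+55880640270→80328850875, (30,26):9642906·29+843041745→1122686019
Read c(30,24) = 4539323721075, c(30,25) = 80328850875, c(30,26) = 1122686019.

4539323721075, 80328850875, 1122686019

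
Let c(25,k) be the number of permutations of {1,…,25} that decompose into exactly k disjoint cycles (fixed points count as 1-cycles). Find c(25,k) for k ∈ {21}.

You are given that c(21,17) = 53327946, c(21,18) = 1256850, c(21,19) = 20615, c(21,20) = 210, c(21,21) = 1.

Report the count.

@22  (22,18):1256850·21+53327946→79721796, (22,19):20615·21+1256850→1689765, (22,20):210·21+20615→25025, (22,21):1·21+210→231
@23  (23,19):1689765·22+79721796→116896626, (23,20):25025·22+1689765→2240315, (23,21):231·22+25025→30107
@24  (24,20):2240315·23+116896626→168423871, (24,21):30107·23+2240315→2932776
@25  (25,21):2932776·24+168423871→238810495
Read c(25,21) = 238810495.

238810495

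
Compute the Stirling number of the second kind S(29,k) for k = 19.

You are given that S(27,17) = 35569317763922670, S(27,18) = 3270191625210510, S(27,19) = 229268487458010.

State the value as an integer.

r28: T_28,18=18×3270191625210510+35569317763922670=94432767017711850; T_28,19=19×229268487458010+3270191625210510=7626292886912700
r29: T_29,19=19×7626292886912700+94432767017711850=239332331869053150
Read S(29,19) = 239332331869053150.

239332331869053150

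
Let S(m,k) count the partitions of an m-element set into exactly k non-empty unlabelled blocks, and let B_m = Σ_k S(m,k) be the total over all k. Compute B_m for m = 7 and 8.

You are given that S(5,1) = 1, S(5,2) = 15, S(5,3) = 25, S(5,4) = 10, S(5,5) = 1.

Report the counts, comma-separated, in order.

877, 4140

row 6: T[6][1]=1·1+0=1  T[6][2]=2·15+1=31  T[6][3]=3·25+15=90  T[6][4]=4·10+25=65  T[6][5]=5·1+10=15  T[6][6]=6·0+1=1
row 7: T[7][1]=1·1+0=1  T[7][2]=2·31+1=63  T[7][3]=3·90+31=301  T[7][4]=4·65+90=350  T[7][5]=5·15+65=140  T[7][6]=6·1+15=21  T[7][7]=7·0+1=1
row 8: T[8][1]=1·1+0=1  T[8][2]=2·63+1=127  T[8][3]=3·301+63=966  T[8][4]=4·350+301=1701  T[8][5]=5·140+350=1050  T[8][6]=6·21+140=266  T[8][7]=7·1+21=28  T[8][8]=8·0+1=1
B_7 = ΣS(7,k) = 1+63+301+350+140+21+1 = 877
B_8 = ΣS(8,k) = 1+127+966+1701+1050+266+28+1 = 4140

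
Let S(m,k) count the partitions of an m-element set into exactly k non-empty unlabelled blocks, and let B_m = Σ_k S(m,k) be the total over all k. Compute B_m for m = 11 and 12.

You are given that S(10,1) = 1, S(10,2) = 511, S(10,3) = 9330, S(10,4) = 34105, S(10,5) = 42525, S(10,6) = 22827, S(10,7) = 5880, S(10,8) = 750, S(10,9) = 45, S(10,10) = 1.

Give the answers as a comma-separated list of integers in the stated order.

@11  (11,1):1·1+0→1, (11,2):511·2+1→1023, (11,3):9330·3+511→28501, (11,4):34105·4+9330→145750, (11,5):42525·5+34105→246730, (11,6):22827·6+42525→179487, (11,7):5880·7+22827→63987, (11,8):750·8+5880→11880, (11,9):45·9+750→1155, (11,10):1·10+45→55, (11,11):0·11+1→1
@12  (12,1):1·1+0→1, (12,2):1023·2+1→2047, (12,3):28501·3+1023→86526, (12,4):145750·4+28501→611501, (12,5):246730·5+145750→1379400, (12,6):179487·6+246730→1323652, (12,7):63987·7+179487→627396, (12,8):11880·8+63987→159027, (12,9):1155·9+11880→22275, (12,10):55·10+1155→1705, (12,11):1·11+55→66, (12,12):0·12+1→1
B_11 = ΣS(11,k) = 1+1023+28501+145750+246730+179487+63987+11880+1155+55+1 = 678570
B_12 = ΣS(12,k) = 1+2047+86526+611501+1379400+1323652+627396+159027+22275+1705+66+1 = 4213597

678570, 4213597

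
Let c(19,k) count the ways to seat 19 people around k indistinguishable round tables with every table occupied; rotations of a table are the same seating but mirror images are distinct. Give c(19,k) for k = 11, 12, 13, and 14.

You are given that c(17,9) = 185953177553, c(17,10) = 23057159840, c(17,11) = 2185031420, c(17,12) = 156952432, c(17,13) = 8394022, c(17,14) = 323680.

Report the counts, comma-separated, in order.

1661573386473, 147560703732, 10246937272, 549789282

@18  (18,10):23057159840·17+185953177553→577924894833, (18,11):2185031420·17+23057159840→60202693980, (18,12):156952432·17+2185031420→4853222764, (18,13):8394022·17+156952432→299650806, (18,14):323680·17+8394022→13896582
@19  (19,11):60202693980·18+577924894833→1661573386473, (19,12):4853222764·18+60202693980→147560703732, (19,13):299650806·18+4853222764→10246937272, (19,14):13896582·18+299650806→549789282
Read c(19,11) = 1661573386473, c(19,12) = 147560703732, c(19,13) = 10246937272, c(19,14) = 549789282.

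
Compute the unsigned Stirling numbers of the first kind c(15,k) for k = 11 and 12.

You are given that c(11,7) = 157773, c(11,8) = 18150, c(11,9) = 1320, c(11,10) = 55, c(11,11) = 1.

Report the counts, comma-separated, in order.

i=12: T(12,8)=157773+11·18150=357423 | T(12,9)=18150+11·1320=32670 | T(12,10)=1320+11·55=1925 | T(12,11)=55+11·1=66 | T(12,12)=1+11·0=1
i=13: T(13,9)=357423+12·32670=749463 | T(13,10)=32670+12·1925=55770 | T(13,11)=1925+12·66=2717 | T(13,12)=66+12·1=78
i=14: T(14,10)=749463+13·55770=1474473 | T(14,11)=55770+13·2717=91091 | T(14,12)=2717+13·78=3731
i=15: T(15,11)=1474473+14·91091=2749747 | T(15,12)=91091+14·3731=143325
Read c(15,11) = 2749747, c(15,12) = 143325.

2749747, 143325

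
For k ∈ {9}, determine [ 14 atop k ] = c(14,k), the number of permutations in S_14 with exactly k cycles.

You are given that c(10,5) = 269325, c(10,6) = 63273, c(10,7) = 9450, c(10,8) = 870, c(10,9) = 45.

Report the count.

i=11: T(11,6)=269325+10·63273=902055 | T(11,7)=63273+10·9450=157773 | T(11,8)=9450+10·870=18150 | T(11,9)=870+10·45=1320
i=12: T(12,7)=902055+11·157773=2637558 | T(12,8)=157773+11·18150=357423 | T(12,9)=18150+11·1320=32670
i=13: T(13,8)=2637558+12·357423=6926634 | T(13,9)=357423+12·32670=749463
i=14: T(14,9)=6926634+13·749463=16669653
Read c(14,9) = 16669653.

16669653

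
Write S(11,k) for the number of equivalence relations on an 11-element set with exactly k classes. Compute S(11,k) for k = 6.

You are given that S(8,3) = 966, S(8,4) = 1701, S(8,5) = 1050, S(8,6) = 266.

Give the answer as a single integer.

@9  (9,4):1701·4+966→7770, (9,5):1050·5+1701→6951, (9,6):266·6+1050→2646
@10  (10,5):6951·5+7770→42525, (10,6):2646·6+6951→22827
@11  (11,6):22827·6+42525→179487
Read S(11,6) = 179487.

179487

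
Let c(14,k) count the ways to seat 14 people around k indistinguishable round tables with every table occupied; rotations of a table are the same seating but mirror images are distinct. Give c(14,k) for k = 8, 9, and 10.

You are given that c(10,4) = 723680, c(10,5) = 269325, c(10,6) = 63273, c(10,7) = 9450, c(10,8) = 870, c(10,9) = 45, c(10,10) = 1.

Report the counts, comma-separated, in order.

135036473, 16669653, 1474473

row 11: T[11][5]=10·269325+723680=3416930  T[11][6]=10·63273+269325=902055  T[11][7]=10·9450+63273=157773  T[11][8]=10·870+9450=18150  T[11][9]=10·45+870=1320  T[11][10]=10·1+45=55
row 12: T[12][6]=11·902055+3416930=13339535  T[12][7]=11·157773+902055=2637558  T[12][8]=11·18150+157773=357423  T[12][9]=11·1320+18150=32670  T[12][10]=11·55+1320=1925
row 13: T[13][7]=12·2637558+13339535=44990231  T[13][8]=12·357423+2637558=6926634  T[13][9]=12·32670+357423=749463  T[13][10]=12·1925+32670=55770
row 14: T[14][8]=13·6926634+44990231=135036473  T[14][9]=13·749463+6926634=16669653  T[14][10]=13·55770+749463=1474473
Read c(14,8) = 135036473, c(14,9) = 16669653, c(14,10) = 1474473.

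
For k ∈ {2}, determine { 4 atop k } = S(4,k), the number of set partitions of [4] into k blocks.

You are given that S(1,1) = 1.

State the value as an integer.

i=2: T(2,1)=0+1·1=1 | T(2,2)=1+2·0=1
i=3: T(3,1)=0+1·1=1 | T(3,2)=1+2·1=3
i=4: T(4,2)=1+2·3=7
Read S(4,2) = 7.

7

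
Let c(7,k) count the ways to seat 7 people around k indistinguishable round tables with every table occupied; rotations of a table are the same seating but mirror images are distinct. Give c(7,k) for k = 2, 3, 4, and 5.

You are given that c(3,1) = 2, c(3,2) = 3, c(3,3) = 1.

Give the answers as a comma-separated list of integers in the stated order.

1764, 1624, 735, 175

i=4: T(4,1)=0+3·2=6 | T(4,2)=2+3·3=11 | T(4,3)=3+3·1=6 | T(4,4)=1+3·0=1
i=5: T(5,1)=0+4·6=24 | T(5,2)=6+4·11=50 | T(5,3)=11+4·6=35 | T(5,4)=6+4·1=10 | T(5,5)=1+4·0=1
i=6: T(6,1)=0+5·24=120 | T(6,2)=24+5·50=274 | T(6,3)=50+5·35=225 | T(6,4)=35+5·10=85 | T(6,5)=10+5·1=15
i=7: T(7,2)=120+6·274=1764 | T(7,3)=274+6·225=1624 | T(7,4)=225+6·85=735 | T(7,5)=85+6·15=175
Read c(7,2) = 1764, c(7,3) = 1624, c(7,4) = 735, c(7,5) = 175.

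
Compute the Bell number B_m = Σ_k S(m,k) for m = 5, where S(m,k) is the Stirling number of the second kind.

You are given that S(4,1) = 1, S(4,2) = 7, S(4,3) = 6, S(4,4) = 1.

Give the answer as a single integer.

row 5: T[5][1]=1·1+0=1  T[5][2]=2·7+1=15  T[5][3]=3·6+7=25  T[5][4]=4·1+6=10  T[5][5]=5·0+1=1
B_5 = ΣS(5,k) = 1+15+25+10+1 = 52

52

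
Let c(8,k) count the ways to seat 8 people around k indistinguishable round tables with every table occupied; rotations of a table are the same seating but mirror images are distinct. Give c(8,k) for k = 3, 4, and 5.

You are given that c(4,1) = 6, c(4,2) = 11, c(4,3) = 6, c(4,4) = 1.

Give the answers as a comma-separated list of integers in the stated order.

row 5: T[5][1]=4·6+0=24  T[5][2]=4·11+6=50  T[5][3]=4·6+11=35  T[5][4]=4·1+6=10  T[5][5]=4·0+1=1
row 6: T[6][1]=5·24+0=120  T[6][2]=5·50+24=274  T[6][3]=5·35+50=225  T[6][4]=5·10+35=85  T[6][5]=5·1+10=15
row 7: T[7][2]=6·274+120=1764  T[7][3]=6·225+274=1624  T[7][4]=6·85+225=735  T[7][5]=6·15+85=175
row 8: T[8][3]=7·1624+1764=13132  T[8][4]=7·735+1624=6769  T[8][5]=7·175+735=1960
Read c(8,3) = 13132, c(8,4) = 6769, c(8,5) = 1960.

13132, 6769, 1960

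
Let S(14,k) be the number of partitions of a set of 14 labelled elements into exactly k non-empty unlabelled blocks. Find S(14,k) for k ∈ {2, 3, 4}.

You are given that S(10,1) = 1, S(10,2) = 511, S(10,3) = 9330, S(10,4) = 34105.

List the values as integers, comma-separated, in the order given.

8191, 788970, 10391745

row 11: T[11][1]=1·1+0=1  T[11][2]=2·511+1=1023  T[11][3]=3·9330+511=28501  T[11][4]=4·34105+9330=145750
row 12: T[12][1]=1·1+0=1  T[12][2]=2·1023+1=2047  T[12][3]=3·28501+1023=86526  T[12][4]=4·145750+28501=611501
row 13: T[13][1]=1·1+0=1  T[13][2]=2·2047+1=4095  T[13][3]=3·86526+2047=261625  T[13][4]=4·611501+86526=2532530
row 14: T[14][2]=2·4095+1=8191  T[14][3]=3·261625+4095=788970  T[14][4]=4·2532530+261625=10391745
Read S(14,2) = 8191, S(14,3) = 788970, S(14,4) = 10391745.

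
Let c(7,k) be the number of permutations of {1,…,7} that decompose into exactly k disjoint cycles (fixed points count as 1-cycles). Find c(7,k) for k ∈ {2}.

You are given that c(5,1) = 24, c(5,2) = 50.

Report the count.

r6: T_6,1=5×24+0=120; T_6,2=5×50+24=274
r7: T_7,2=6×274+120=1764
Read c(7,2) = 1764.

1764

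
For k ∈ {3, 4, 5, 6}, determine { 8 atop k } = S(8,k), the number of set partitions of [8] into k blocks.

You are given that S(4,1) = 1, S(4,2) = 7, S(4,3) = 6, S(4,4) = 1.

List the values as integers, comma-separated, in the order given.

966, 1701, 1050, 266

[5] T[5,1]:1*1+0=1 · T[5,2]:2*7+1=15 · T[5,3]:3*6+7=25 · T[5,4]:4*1+6=10 · T[5,5]:5*0+1=1
[6] T[6,1]:1*1+0=1 · T[6,2]:2*15+1=31 · T[6,3]:3*25+15=90 · T[6,4]:4*10+25=65 · T[6,5]:5*1+10=15 · T[6,6]:6*0+1=1
[7] T[7,2]:2*31+1=63 · T[7,3]:3*90+31=301 · T[7,4]:4*65+90=350 · T[7,5]:5*15+65=140 · T[7,6]:6*1+15=21
[8] T[8,3]:3*301+63=966 · T[8,4]:4*350+301=1701 · T[8,5]:5*140+350=1050 · T[8,6]:6*21+140=266
Read S(8,3) = 966, S(8,4) = 1701, S(8,5) = 1050, S(8,6) = 266.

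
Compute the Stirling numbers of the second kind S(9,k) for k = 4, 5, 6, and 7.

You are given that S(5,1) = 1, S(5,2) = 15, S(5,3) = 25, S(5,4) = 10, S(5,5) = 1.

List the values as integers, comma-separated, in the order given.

r6: T_6,1=1×1+0=1; T_6,2=2×15+1=31; T_6,3=3×25+15=90; T_6,4=4×10+25=65; T_6,5=5×1+10=15; T_6,6=6×0+1=1
r7: T_7,2=2×31+1=63; T_7,3=3×90+31=301; T_7,4=4×65+90=350; T_7,5=5×15+65=140; T_7,6=6×1+15=21; T_7,7=7×0+1=1
r8: T_8,3=3×301+63=966; T_8,4=4×350+301=1701; T_8,5=5×140+350=1050; T_8,6=6×21+140=266; T_8,7=7×1+21=28
r9: T_9,4=4×1701+966=7770; T_9,5=5×1050+1701=6951; T_9,6=6×266+1050=2646; T_9,7=7×28+266=462
Read S(9,4) = 7770, S(9,5) = 6951, S(9,6) = 2646, S(9,7) = 462.

7770, 6951, 2646, 462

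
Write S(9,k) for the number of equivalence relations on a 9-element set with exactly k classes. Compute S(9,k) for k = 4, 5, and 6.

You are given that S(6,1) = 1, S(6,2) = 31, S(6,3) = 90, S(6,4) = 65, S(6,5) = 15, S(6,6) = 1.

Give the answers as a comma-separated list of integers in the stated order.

7770, 6951, 2646

row 7: T[7][2]=2·31+1=63  T[7][3]=3·90+31=301  T[7][4]=4·65+90=350  T[7][5]=5·15+65=140  T[7][6]=6·1+15=21
row 8: T[8][3]=3·301+63=966  T[8][4]=4·350+301=1701  T[8][5]=5·140+350=1050  T[8][6]=6·21+140=266
row 9: T[9][4]=4·1701+966=7770  T[9][5]=5·1050+1701=6951  T[9][6]=6·266+1050=2646
Read S(9,4) = 7770, S(9,5) = 6951, S(9,6) = 2646.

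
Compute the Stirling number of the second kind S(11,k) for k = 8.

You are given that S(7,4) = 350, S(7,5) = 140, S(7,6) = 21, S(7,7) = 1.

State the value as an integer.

[8] T[8,5]:5*140+350=1050 · T[8,6]:6*21+140=266 · T[8,7]:7*1+21=28 · T[8,8]:8*0+1=1
[9] T[9,6]:6*266+1050=2646 · T[9,7]:7*28+266=462 · T[9,8]:8*1+28=36
[10] T[10,7]:7*462+2646=5880 · T[10,8]:8*36+462=750
[11] T[11,8]:8*750+5880=11880
Read S(11,8) = 11880.

11880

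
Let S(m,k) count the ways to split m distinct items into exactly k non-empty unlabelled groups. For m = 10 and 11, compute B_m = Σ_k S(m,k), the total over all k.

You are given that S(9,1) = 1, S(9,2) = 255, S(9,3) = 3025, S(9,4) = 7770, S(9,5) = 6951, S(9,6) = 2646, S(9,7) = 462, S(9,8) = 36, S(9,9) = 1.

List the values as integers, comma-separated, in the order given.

115975, 678570

[10] T[10,1]:1*1+0=1 · T[10,2]:2*255+1=511 · T[10,3]:3*3025+255=9330 · T[10,4]:4*7770+3025=34105 · T[10,5]:5*6951+7770=42525 · T[10,6]:6*2646+6951=22827 · T[10,7]:7*462+2646=5880 · T[10,8]:8*36+462=750 · T[10,9]:9*1+36=45 · T[10,10]:10*0+1=1
[11] T[11,1]:1*1+0=1 · T[11,2]:2*511+1=1023 · T[11,3]:3*9330+511=28501 · T[11,4]:4*34105+9330=145750 · T[11,5]:5*42525+34105=246730 · T[11,6]:6*22827+42525=179487 · T[11,7]:7*5880+22827=63987 · T[11,8]:8*750+5880=11880 · T[11,9]:9*45+750=1155 · T[11,10]:10*1+45=55 · T[11,11]:11*0+1=1
B_10 = ΣS(10,k) = 1+511+9330+34105+42525+22827+5880+750+45+1 = 115975
B_11 = ΣS(11,k) = 1+1023+28501+145750+246730+179487+63987+11880+1155+55+1 = 678570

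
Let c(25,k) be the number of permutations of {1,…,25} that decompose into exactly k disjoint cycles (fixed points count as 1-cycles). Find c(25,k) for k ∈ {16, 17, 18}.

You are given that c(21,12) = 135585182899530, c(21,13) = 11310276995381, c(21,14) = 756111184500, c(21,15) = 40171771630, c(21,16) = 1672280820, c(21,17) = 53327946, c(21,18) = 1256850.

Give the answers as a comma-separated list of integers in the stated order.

5700586321864500, 290886679867135, 12191224980000

r22: T_22,13=21×11310276995381+135585182899530=373100999802531; T_22,14=21×756111184500+11310276995381=27188611869881; T_22,15=21×40171771630+756111184500=1599718388730; T_22,16=21×1672280820+40171771630=75289668850; T_22,17=21×53327946+1672280820=2792167686; T_22,18=21×1256850+53327946=79721796
r23: T_23,14=22×27188611869881+373100999802531=971250460939913; T_23,15=22×1599718388730+27188611869881=62382416421941; T_23,16=22×75289668850+1599718388730=3256091103430; T_23,17=22×2792167686+75289668850=136717357942; T_23,18=22×79721796+2792167686=4546047198
r24: T_24,15=23×62382416421941+971250460939913=2406046038644556; T_24,16=23×3256091103430+62382416421941=137272511800831; T_24,17=23×136717357942+3256091103430=6400590336096; T_24,18=23×4546047198+136717357942=241276443496
r25: T_25,16=24×137272511800831+2406046038644556=5700586321864500; T_25,17=24×6400590336096+137272511800831=290886679867135; T_25,18=24×241276443496+6400590336096=12191224980000
Read c(25,16) = 5700586321864500, c(25,17) = 290886679867135, c(25,18) = 12191224980000.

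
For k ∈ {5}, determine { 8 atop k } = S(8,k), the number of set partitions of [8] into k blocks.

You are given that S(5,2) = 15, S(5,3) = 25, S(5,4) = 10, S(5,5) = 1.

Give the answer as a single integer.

[6] T[6,3]:3*25+15=90 · T[6,4]:4*10+25=65 · T[6,5]:5*1+10=15
[7] T[7,4]:4*65+90=350 · T[7,5]:5*15+65=140
[8] T[8,5]:5*140+350=1050
Read S(8,5) = 1050.

1050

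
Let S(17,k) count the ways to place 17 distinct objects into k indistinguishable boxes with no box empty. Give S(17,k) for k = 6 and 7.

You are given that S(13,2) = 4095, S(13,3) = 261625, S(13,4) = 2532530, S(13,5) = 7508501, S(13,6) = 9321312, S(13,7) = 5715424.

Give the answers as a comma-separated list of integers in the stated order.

17505749898, 25708104786

row 14: T[14][3]=3·261625+4095=788970  T[14][4]=4·2532530+261625=10391745  T[14][5]=5·7508501+2532530=40075035  T[14][6]=6·9321312+7508501=63436373  T[14][7]=7·5715424+9321312=49329280
row 15: T[15][4]=4·10391745+788970=42355950  T[15][5]=5·40075035+10391745=210766920  T[15][6]=6·63436373+40075035=420693273  T[15][7]=7·49329280+63436373=408741333
row 16: T[16][5]=5·210766920+42355950=1096190550  T[16][6]=6·420693273+210766920=2734926558  T[16][7]=7·408741333+420693273=3281882604
row 17: T[17][6]=6·2734926558+1096190550=17505749898  T[17][7]=7·3281882604+2734926558=25708104786
Read S(17,6) = 17505749898, S(17,7) = 25708104786.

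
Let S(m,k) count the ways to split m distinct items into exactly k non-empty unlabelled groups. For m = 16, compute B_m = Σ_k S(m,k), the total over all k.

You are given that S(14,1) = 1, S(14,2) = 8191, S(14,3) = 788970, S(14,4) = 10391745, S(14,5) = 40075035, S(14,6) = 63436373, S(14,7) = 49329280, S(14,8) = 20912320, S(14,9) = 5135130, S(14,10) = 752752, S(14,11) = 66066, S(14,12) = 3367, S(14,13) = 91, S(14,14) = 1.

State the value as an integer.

10480142147

@15  (15,1):1·1+0→1, (15,2):8191·2+1→16383, (15,3):788970·3+8191→2375101, (15,4):10391745·4+788970→42355950, (15,5):40075035·5+10391745→210766920, (15,6):63436373·6+40075035→420693273, (15,7):49329280·7+63436373→408741333, (15,8):20912320·8+49329280→216627840, (15,9):5135130·9+20912320→67128490, (15,10):752752·10+5135130→12662650, (15,11):66066·11+752752→1479478, (15,12):3367·12+66066→106470, (15,13):91·13+3367→4550, (15,14):1·14+91→105, (15,15):0·15+1→1
@16  (16,1):1·1+0→1, (16,2):16383·2+1→32767, (16,3):2375101·3+16383→7141686, (16,4):42355950·4+2375101→171798901, (16,5):210766920·5+42355950→1096190550, (16,6):420693273·6+210766920→2734926558, (16,7):408741333·7+420693273→3281882604, (16,8):216627840·8+408741333→2141764053, (16,9):67128490·9+216627840→820784250, (16,10):12662650·10+67128490→193754990, (16,11):1479478·11+12662650→28936908, (16,12):106470·12+1479478→2757118, (16,13):4550·13+106470→165620, (16,14):105·14+4550→6020, (16,15):1·15+105→120, (16,16):0·16+1→1
B_16 = ΣS(16,k) = 1+32767+7141686+171798901+1096190550+2734926558+3281882604+2141764053+820784250+193754990+28936908+2757118+165620+6020+120+1 = 10480142147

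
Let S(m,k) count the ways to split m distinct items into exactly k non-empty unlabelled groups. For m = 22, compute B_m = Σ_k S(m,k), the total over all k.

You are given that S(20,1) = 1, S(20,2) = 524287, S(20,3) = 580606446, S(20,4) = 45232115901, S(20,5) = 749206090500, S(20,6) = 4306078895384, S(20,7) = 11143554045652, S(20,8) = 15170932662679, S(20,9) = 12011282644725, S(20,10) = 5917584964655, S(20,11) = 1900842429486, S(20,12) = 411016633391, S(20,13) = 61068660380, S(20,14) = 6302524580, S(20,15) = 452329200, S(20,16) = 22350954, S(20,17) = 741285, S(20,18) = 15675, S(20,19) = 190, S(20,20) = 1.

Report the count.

4506715738447323

row 21: T[21][1]=1·1+0=1  T[21][2]=2·524287+1=1048575  T[21][3]=3·580606446+524287=1742343625  T[21][4]=4·45232115901+580606446=181509070050  T[21][5]=5·749206090500+45232115901=3791262568401  T[21][6]=6·4306078895384+749206090500=26585679462804  T[21][7]=7·11143554045652+4306078895384=82310957214948  T[21][8]=8·15170932662679+11143554045652=132511015347084  T[21][9]=9·12011282644725+15170932662679=123272476465204  T[21][10]=10·5917584964655+12011282644725=71187132291275  T[21][11]=11·1900842429486+5917584964655=26826851689001  T[21][12]=12·411016633391+1900842429486=6833042030178  T[21][13]=13·61068660380+411016633391=1204909218331  T[21][14]=14·6302524580+61068660380=149304004500  T[21][15]=15·452329200+6302524580=13087462580  T[21][16]=16·22350954+452329200=809944464  T[21][17]=17·741285+22350954=34952799  T[21][18]=18·15675+741285=1023435  T[21][19]=19·190+15675=19285  T[21][20]=20·1+190=210  T[21][21]=21·0+1=1
row 22: T[22][1]=1·1+0=1  T[22][2]=2·1048575+1=2097151  T[22][3]=3·1742343625+1048575=5228079450  T[22][4]=4·181509070050+1742343625=727778623825  T[22][5]=5·3791262568401+181509070050=19137821912055  T[22][6]=6·26585679462804+3791262568401=163305339345225  T[22][7]=7·82310957214948+26585679462804=602762379967440  T[22][8]=8·132511015347084+82310957214948=1142399079991620  T[22][9]=9·123272476465204+132511015347084=1241963303533920  T[22][10]=10·71187132291275+123272476465204=835143799377954  T[22][11]=11·26826851689001+71187132291275=366282500870286  T[22][12]=12·6833042030178+26826851689001=108823356051137  T[22][13]=13·1204909218331+6833042030178=22496861868481  T[22][14]=14·149304004500+1204909218331=3295165281331  T[22][15]=15·13087462580+149304004500=345615943200  T[22][16]=16·809944464+13087462580=26046574004  T[22][17]=17·34952799+809944464=1404142047  T[22][18]=18·1023435+34952799=53374629  T[22][19]=19·19285+1023435=1389850  T[22][20]=20·210+19285=23485  T[22][21]=21·1+210=231  T[22][22]=22·0+1=1
B_22 = ΣS(22,k) = 1+2097151+5228079450+727778623825+19137821912055+163305339345225+602762379967440+1142399079991620+1241963303533920+835143799377954+366282500870286+108823356051137+22496861868481+3295165281331+345615943200+26046574004+1404142047+53374629+1389850+23485+231+1 = 4506715738447323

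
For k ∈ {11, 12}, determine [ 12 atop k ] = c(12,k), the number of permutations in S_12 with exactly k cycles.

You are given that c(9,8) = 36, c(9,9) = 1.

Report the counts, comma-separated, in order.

@10  (10,9):1·9+36→45, (10,10):0·9+1→1
@11  (11,10):1·10+45→55, (11,11):0·10+1→1
@12  (12,11):1·11+55→66, (12,12):0·11+1→1
Read c(12,11) = 66, c(12,12) = 1.

66, 1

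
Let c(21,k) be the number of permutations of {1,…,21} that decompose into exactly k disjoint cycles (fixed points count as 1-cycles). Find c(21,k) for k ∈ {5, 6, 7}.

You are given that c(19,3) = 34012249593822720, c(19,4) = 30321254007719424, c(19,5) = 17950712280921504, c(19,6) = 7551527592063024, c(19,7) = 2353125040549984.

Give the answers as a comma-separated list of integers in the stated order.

8037811822645051776, 3599979517947607200, 1206647803780373360

@20  (20,4):30321254007719424·19+34012249593822720→610116075740491776, (20,5):17950712280921504·19+30321254007719424→371384787345228000, (20,6):7551527592063024·19+17950712280921504→161429736530118960, (20,7):2353125040549984·19+7551527592063024→52260903362512720
@21  (21,5):371384787345228000·20+610116075740491776→8037811822645051776, (21,6):161429736530118960·20+371384787345228000→3599979517947607200, (21,7):52260903362512720·20+161429736530118960→1206647803780373360
Read c(21,5) = 8037811822645051776, c(21,6) = 3599979517947607200, c(21,7) = 1206647803780373360.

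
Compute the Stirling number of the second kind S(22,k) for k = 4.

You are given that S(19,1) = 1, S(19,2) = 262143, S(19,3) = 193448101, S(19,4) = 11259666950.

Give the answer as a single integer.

r20: T_20,2=2×262143+1=524287; T_20,3=3×193448101+262143=580606446; T_20,4=4×11259666950+193448101=45232115901
r21: T_21,3=3×580606446+524287=1742343625; T_21,4=4×45232115901+580606446=181509070050
r22: T_22,4=4×181509070050+1742343625=727778623825
Read S(22,4) = 727778623825.

727778623825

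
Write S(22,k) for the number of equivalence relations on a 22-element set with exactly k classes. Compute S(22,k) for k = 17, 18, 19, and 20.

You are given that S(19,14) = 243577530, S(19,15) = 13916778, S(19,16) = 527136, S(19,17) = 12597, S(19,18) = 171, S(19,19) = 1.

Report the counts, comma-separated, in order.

1404142047, 53374629, 1389850, 23485

[20] T[20,15]:15*13916778+243577530=452329200 · T[20,16]:16*527136+13916778=22350954 · T[20,17]:17*12597+527136=741285 · T[20,18]:18*171+12597=15675 · T[20,19]:19*1+171=190 · T[20,20]:20*0+1=1
[21] T[21,16]:16*22350954+452329200=809944464 · T[21,17]:17*741285+22350954=34952799 · T[21,18]:18*15675+741285=1023435 · T[21,19]:19*190+15675=19285 · T[21,20]:20*1+190=210
[22] T[22,17]:17*34952799+809944464=1404142047 · T[22,18]:18*1023435+34952799=53374629 · T[22,19]:19*19285+1023435=1389850 · T[22,20]:20*210+19285=23485
Read S(22,17) = 1404142047, S(22,18) = 53374629, S(22,19) = 1389850, S(22,20) = 23485.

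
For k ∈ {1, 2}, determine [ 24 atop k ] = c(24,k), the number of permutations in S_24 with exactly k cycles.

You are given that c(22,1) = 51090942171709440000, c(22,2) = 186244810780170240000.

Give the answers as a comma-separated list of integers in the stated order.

25852016738884976640000, 96538966652493066240000

i=23: T(23,1)=0+22·51090942171709440000=1124000727777607680000 | T(23,2)=51090942171709440000+22·186244810780170240000=4148476779335454720000
i=24: T(24,1)=0+23·1124000727777607680000=25852016738884976640000 | T(24,2)=1124000727777607680000+23·4148476779335454720000=96538966652493066240000
Read c(24,1) = 25852016738884976640000, c(24,2) = 96538966652493066240000.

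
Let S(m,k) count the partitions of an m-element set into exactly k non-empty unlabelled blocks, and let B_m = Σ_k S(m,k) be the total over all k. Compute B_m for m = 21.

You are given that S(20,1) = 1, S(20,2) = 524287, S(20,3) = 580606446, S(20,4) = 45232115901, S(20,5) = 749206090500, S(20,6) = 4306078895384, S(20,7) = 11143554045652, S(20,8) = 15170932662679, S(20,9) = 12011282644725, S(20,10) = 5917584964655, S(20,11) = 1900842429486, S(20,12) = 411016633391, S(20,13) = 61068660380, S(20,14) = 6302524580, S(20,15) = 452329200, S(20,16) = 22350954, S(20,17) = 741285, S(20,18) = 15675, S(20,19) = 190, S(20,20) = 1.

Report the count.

474869816156751

i=21: T(21,1)=0+1·1=1 | T(21,2)=1+2·524287=1048575 | T(21,3)=524287+3·580606446=1742343625 | T(21,4)=580606446+4·45232115901=181509070050 | T(21,5)=45232115901+5·749206090500=3791262568401 | T(21,6)=749206090500+6·4306078895384=26585679462804 | T(21,7)=4306078895384+7·11143554045652=82310957214948 | T(21,8)=11143554045652+8·15170932662679=132511015347084 | T(21,9)=15170932662679+9·12011282644725=123272476465204 | T(21,10)=12011282644725+10·5917584964655=71187132291275 | T(21,11)=5917584964655+11·1900842429486=26826851689001 | T(21,12)=1900842429486+12·411016633391=6833042030178 | T(21,13)=411016633391+13·61068660380=1204909218331 | T(21,14)=61068660380+14·6302524580=149304004500 | T(21,15)=6302524580+15·452329200=13087462580 | T(21,16)=452329200+16·22350954=809944464 | T(21,17)=22350954+17·741285=34952799 | T(21,18)=741285+18·15675=1023435 | T(21,19)=15675+19·190=19285 | T(21,20)=190+20·1=210 | T(21,21)=1+21·0=1
B_21 = ΣS(21,k) = 1+1048575+1742343625+181509070050+3791262568401+26585679462804+82310957214948+132511015347084+123272476465204+71187132291275+26826851689001+6833042030178+1204909218331+149304004500+13087462580+809944464+34952799+1023435+19285+210+1 = 474869816156751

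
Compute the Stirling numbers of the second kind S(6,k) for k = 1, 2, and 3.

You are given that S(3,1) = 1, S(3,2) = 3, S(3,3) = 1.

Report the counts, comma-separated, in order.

1, 31, 90

row 4: T[4][1]=1·1+0=1  T[4][2]=2·3+1=7  T[4][3]=3·1+3=6
row 5: T[5][1]=1·1+0=1  T[5][2]=2·7+1=15  T[5][3]=3·6+7=25
row 6: T[6][1]=1·1+0=1  T[6][2]=2·15+1=31  T[6][3]=3·25+15=90
Read S(6,1) = 1, S(6,2) = 31, S(6,3) = 90.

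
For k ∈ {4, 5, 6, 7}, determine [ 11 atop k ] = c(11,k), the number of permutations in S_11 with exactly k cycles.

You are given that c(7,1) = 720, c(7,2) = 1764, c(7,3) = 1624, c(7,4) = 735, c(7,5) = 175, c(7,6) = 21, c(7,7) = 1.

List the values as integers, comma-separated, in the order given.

i=8: T(8,1)=0+7·720=5040 | T(8,2)=720+7·1764=13068 | T(8,3)=1764+7·1624=13132 | T(8,4)=1624+7·735=6769 | T(8,5)=735+7·175=1960 | T(8,6)=175+7·21=322 | T(8,7)=21+7·1=28
i=9: T(9,2)=5040+8·13068=109584 | T(9,3)=13068+8·13132=118124 | T(9,4)=13132+8·6769=67284 | T(9,5)=6769+8·1960=22449 | T(9,6)=1960+8·322=4536 | T(9,7)=322+8·28=546
i=10: T(10,3)=109584+9·118124=1172700 | T(10,4)=118124+9·67284=723680 | T(10,5)=67284+9·22449=269325 | T(10,6)=22449+9·4536=63273 | T(10,7)=4536+9·546=9450
i=11: T(11,4)=1172700+10·723680=8409500 | T(11,5)=723680+10·269325=3416930 | T(11,6)=269325+10·63273=902055 | T(11,7)=63273+10·9450=157773
Read c(11,4) = 8409500, c(11,5) = 3416930, c(11,6) = 902055, c(11,7) = 157773.

8409500, 3416930, 902055, 157773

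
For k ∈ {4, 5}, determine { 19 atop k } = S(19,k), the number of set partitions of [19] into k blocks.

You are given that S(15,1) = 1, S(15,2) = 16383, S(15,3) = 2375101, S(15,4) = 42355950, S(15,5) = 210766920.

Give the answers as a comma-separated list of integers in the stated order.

r16: T_16,1=1×1+0=1; T_16,2=2×16383+1=32767; T_16,3=3×2375101+16383=7141686; T_16,4=4×42355950+2375101=171798901; T_16,5=5×210766920+42355950=1096190550
r17: T_17,2=2×32767+1=65535; T_17,3=3×7141686+32767=21457825; T_17,4=4×171798901+7141686=694337290; T_17,5=5×1096190550+171798901=5652751651
r18: T_18,3=3×21457825+65535=64439010; T_18,4=4×694337290+21457825=2798806985; T_18,5=5×5652751651+694337290=28958095545
r19: T_19,4=4×2798806985+64439010=11259666950; T_19,5=5×28958095545+2798806985=147589284710
Read S(19,4) = 11259666950, S(19,5) = 147589284710.

11259666950, 147589284710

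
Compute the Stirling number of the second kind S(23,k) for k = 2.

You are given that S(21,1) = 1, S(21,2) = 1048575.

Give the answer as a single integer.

[22] T[22,1]:1*1+0=1 · T[22,2]:2*1048575+1=2097151
[23] T[23,2]:2*2097151+1=4194303
Read S(23,2) = 4194303.

4194303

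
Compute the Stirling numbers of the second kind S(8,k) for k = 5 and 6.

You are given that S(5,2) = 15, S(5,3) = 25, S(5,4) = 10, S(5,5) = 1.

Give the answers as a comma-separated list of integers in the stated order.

[6] T[6,3]:3*25+15=90 · T[6,4]:4*10+25=65 · T[6,5]:5*1+10=15 · T[6,6]:6*0+1=1
[7] T[7,4]:4*65+90=350 · T[7,5]:5*15+65=140 · T[7,6]:6*1+15=21
[8] T[8,5]:5*140+350=1050 · T[8,6]:6*21+140=266
Read S(8,5) = 1050, S(8,6) = 266.

1050, 266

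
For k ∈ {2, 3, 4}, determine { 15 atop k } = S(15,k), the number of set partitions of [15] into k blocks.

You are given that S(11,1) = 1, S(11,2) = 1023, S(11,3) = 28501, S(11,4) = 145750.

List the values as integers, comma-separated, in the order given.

row 12: T[12][1]=1·1+0=1  T[12][2]=2·1023+1=2047  T[12][3]=3·28501+1023=86526  T[12][4]=4·145750+28501=611501
row 13: T[13][1]=1·1+0=1  T[13][2]=2·2047+1=4095  T[13][3]=3·86526+2047=261625  T[13][4]=4·611501+86526=2532530
row 14: T[14][1]=1·1+0=1  T[14][2]=2·4095+1=8191  T[14][3]=3·261625+4095=788970  T[14][4]=4·2532530+261625=10391745
row 15: T[15][2]=2·8191+1=16383  T[15][3]=3·788970+8191=2375101  T[15][4]=4·10391745+788970=42355950
Read S(15,2) = 16383, S(15,3) = 2375101, S(15,4) = 42355950.

16383, 2375101, 42355950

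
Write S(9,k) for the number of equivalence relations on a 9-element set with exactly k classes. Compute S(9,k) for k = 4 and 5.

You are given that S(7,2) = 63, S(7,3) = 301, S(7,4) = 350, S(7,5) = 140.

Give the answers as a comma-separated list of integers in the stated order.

@8  (8,3):301·3+63→966, (8,4):350·4+301→1701, (8,5):140·5+350→1050
@9  (9,4):1701·4+966→7770, (9,5):1050·5+1701→6951
Read S(9,4) = 7770, S(9,5) = 6951.

7770, 6951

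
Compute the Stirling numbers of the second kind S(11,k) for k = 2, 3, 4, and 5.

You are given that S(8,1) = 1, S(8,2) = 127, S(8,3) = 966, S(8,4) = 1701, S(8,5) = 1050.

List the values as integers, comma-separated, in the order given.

[9] T[9,1]:1*1+0=1 · T[9,2]:2*127+1=255 · T[9,3]:3*966+127=3025 · T[9,4]:4*1701+966=7770 · T[9,5]:5*1050+1701=6951
[10] T[10,1]:1*1+0=1 · T[10,2]:2*255+1=511 · T[10,3]:3*3025+255=9330 · T[10,4]:4*7770+3025=34105 · T[10,5]:5*6951+7770=42525
[11] T[11,2]:2*511+1=1023 · T[11,3]:3*9330+511=28501 · T[11,4]:4*34105+9330=145750 · T[11,5]:5*42525+34105=246730
Read S(11,2) = 1023, S(11,3) = 28501, S(11,4) = 145750, S(11,5) = 246730.

1023, 28501, 145750, 246730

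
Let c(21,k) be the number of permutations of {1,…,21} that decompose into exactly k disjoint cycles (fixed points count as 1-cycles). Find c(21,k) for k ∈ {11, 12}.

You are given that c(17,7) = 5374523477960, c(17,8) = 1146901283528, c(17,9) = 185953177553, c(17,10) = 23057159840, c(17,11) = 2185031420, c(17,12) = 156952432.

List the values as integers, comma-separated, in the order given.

row 18: T[18][8]=17·1146901283528+5374523477960=24871845297936  T[18][9]=17·185953177553+1146901283528=4308105301929  T[18][10]=17·23057159840+185953177553=577924894833  T[18][11]=17·2185031420+23057159840=60202693980  T[18][12]=17·156952432+2185031420=4853222764
row 19: T[19][9]=18·4308105301929+24871845297936=102417740732658  T[19][10]=18·577924894833+4308105301929=14710753408923  T[19][11]=18·60202693980+577924894833=1661573386473  T[19][12]=18·4853222764+60202693980=147560703732
row 20: T[20][10]=19·14710753408923+102417740732658=381922055502195  T[20][11]=19·1661573386473+14710753408923=46280647751910  T[20][12]=19·147560703732+1661573386473=4465226757381
row 21: T[21][11]=20·46280647751910+381922055502195=1307535010540395  T[21][12]=20·4465226757381+46280647751910=135585182899530
Read c(21,11) = 1307535010540395, c(21,12) = 135585182899530.

1307535010540395, 135585182899530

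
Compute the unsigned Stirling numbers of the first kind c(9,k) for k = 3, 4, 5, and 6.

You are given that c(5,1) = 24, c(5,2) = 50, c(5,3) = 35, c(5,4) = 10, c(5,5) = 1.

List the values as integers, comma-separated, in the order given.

r6: T_6,1=5×24+0=120; T_6,2=5×50+24=274; T_6,3=5×35+50=225; T_6,4=5×10+35=85; T_6,5=5×1+10=15; T_6,6=5×0+1=1
r7: T_7,1=6×120+0=720; T_7,2=6×274+120=1764; T_7,3=6×225+274=1624; T_7,4=6×85+225=735; T_7,5=6×15+85=175; T_7,6=6×1+15=21
r8: T_8,2=7×1764+720=13068; T_8,3=7×1624+1764=13132; T_8,4=7×735+1624=6769; T_8,5=7×175+735=1960; T_8,6=7×21+175=322
r9: T_9,3=8×13132+13068=118124; T_9,4=8×6769+13132=67284; T_9,5=8×1960+6769=22449; T_9,6=8×322+1960=4536
Read c(9,3) = 118124, c(9,4) = 67284, c(9,5) = 22449, c(9,6) = 4536.

118124, 67284, 22449, 4536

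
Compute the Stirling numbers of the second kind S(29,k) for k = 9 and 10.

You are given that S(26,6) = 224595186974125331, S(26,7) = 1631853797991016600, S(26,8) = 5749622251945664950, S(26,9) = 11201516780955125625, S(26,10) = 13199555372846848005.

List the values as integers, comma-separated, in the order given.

i=27: T(27,7)=224595186974125331+7·1631853797991016600=11647571772911241531 | T(27,8)=1631853797991016600+8·5749622251945664950=47628831813556336200 | T(27,9)=5749622251945664950+9·11201516780955125625=106563273280541795575 | T(27,10)=11201516780955125625+10·13199555372846848005=143197070509423605675
i=28: T(28,8)=11647571772911241531+8·47628831813556336200=392678226281361931131 | T(28,9)=47628831813556336200+9·106563273280541795575=1006698291338432496375 | T(28,10)=106563273280541795575+10·143197070509423605675=1538533978374777852325
i=29: T(29,9)=392678226281361931131+9·1006698291338432496375=9452962848327254398506 | T(29,10)=1006698291338432496375+10·1538533978374777852325=16392038075086211019625
Read S(29,9) = 9452962848327254398506, S(29,10) = 16392038075086211019625.

9452962848327254398506, 16392038075086211019625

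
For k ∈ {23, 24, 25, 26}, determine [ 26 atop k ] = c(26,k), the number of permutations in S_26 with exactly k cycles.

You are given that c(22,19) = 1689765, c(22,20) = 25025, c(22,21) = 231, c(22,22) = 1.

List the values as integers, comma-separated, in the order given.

4858750, 50050, 325, 1

i=23: T(23,20)=1689765+22·25025=2240315 | T(23,21)=25025+22·231=30107 | T(23,22)=231+22·1=253 | T(23,23)=1+22·0=1
i=24: T(24,21)=2240315+23·30107=2932776 | T(24,22)=30107+23·253=35926 | T(24,23)=253+23·1=276 | T(24,24)=1+23·0=1
i=25: T(25,22)=2932776+24·35926=3795000 | T(25,23)=35926+24·276=42550 | T(25,24)=276+24·1=300 | T(25,25)=1+24·0=1
i=26: T(26,23)=3795000+25·42550=4858750 | T(26,24)=42550+25·300=50050 | T(26,25)=300+25·1=325 | T(26,26)=1+25·0=1
Read c(26,23) = 4858750, c(26,24) = 50050, c(26,25) = 325, c(26,26) = 1.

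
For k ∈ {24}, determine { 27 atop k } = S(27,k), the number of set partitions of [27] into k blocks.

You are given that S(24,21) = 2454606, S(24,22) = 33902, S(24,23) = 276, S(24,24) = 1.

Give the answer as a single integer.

5265000

row 25: T[25][22]=22·33902+2454606=3200450  T[25][23]=23·276+33902=40250  T[25][24]=24·1+276=300
row 26: T[26][23]=23·40250+3200450=4126200  T[26][24]=24·300+40250=47450
row 27: T[27][24]=24·47450+4126200=5265000
Read S(27,24) = 5265000.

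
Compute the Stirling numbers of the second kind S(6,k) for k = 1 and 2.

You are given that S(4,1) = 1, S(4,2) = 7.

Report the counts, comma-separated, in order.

@5  (5,1):1·1+0→1, (5,2):7·2+1→15
@6  (6,1):1·1+0→1, (6,2):15·2+1→31
Read S(6,1) = 1, S(6,2) = 31.

1, 31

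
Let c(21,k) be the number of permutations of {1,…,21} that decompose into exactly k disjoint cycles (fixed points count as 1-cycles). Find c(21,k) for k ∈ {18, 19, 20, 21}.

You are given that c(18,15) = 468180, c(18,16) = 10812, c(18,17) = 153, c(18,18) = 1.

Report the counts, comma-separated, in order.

1256850, 20615, 210, 1

r19: T_19,16=18×10812+468180=662796; T_19,17=18×153+10812=13566; T_19,18=18×1+153=171; T_19,19=18×0+1=1
r20: T_20,17=19×13566+662796=920550; T_20,18=19×171+13566=16815; T_20,19=19×1+171=190; T_20,20=19×0+1=1
r21: T_21,18=20×16815+920550=1256850; T_21,19=20×190+16815=20615; T_21,20=20×1+190=210; T_21,21=20×0+1=1
Read c(21,18) = 1256850, c(21,19) = 20615, c(21,20) = 210, c(21,21) = 1.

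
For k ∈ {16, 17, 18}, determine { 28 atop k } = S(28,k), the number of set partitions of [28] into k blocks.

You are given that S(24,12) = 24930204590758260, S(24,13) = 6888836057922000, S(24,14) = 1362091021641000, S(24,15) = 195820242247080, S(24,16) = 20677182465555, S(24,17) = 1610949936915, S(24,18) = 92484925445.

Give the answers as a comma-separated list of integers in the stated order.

[25] T[25,13]:13*6888836057922000+24930204590758260=114485073343744260 · T[25,14]:14*1362091021641000+6888836057922000=25958110360896000 · T[25,15]:15*195820242247080+1362091021641000=4299394655347200 · T[25,16]:16*20677182465555+195820242247080=526655161695960 · T[25,17]:17*1610949936915+20677182465555=48063331393110 · T[25,18]:18*92484925445+1610949936915=3275678594925
[26] T[26,14]:14*25958110360896000+114485073343744260=477898618396288260 · T[26,15]:15*4299394655347200+25958110360896000=90449030191104000 · T[26,16]:16*526655161695960+4299394655347200=12725877242482560 · T[26,17]:17*48063331393110+526655161695960=1343731795378830 · T[26,18]:18*3275678594925+48063331393110=107025546101760
[27] T[27,15]:15*90449030191104000+477898618396288260=1834634071262848260 · T[27,16]:16*12725877242482560+90449030191104000=294063066070824960 · T[27,17]:17*1343731795378830+12725877242482560=35569317763922670 · T[27,18]:18*107025546101760+1343731795378830=3270191625210510
[28] T[28,16]:16*294063066070824960+1834634071262848260=6539643128396047620 · T[28,17]:17*35569317763922670+294063066070824960=898741468057510350 · T[28,18]:18*3270191625210510+35569317763922670=94432767017711850
Read S(28,16) = 6539643128396047620, S(28,17) = 898741468057510350, S(28,18) = 94432767017711850.

6539643128396047620, 898741468057510350, 94432767017711850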